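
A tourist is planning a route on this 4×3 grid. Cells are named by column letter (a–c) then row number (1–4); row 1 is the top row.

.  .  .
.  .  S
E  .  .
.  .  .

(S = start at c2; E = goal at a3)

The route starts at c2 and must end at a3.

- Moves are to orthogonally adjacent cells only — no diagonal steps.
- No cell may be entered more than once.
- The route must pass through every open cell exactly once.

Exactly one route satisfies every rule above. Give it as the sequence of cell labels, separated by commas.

c2, c1, b1, a1, a2, b2, b3, c3, c4, b4, a4, a3

Need to visit all 12 open cells exactly once, starting at c2 and ending at a3.
Route from c2: up to c1, 2× left (reaching a1), down to a2, right to b2, down to b3, right to c3, down to c4, 2× left (reaching a4), up to a3 — 11 moves in all.
Check: all 12 open cells covered.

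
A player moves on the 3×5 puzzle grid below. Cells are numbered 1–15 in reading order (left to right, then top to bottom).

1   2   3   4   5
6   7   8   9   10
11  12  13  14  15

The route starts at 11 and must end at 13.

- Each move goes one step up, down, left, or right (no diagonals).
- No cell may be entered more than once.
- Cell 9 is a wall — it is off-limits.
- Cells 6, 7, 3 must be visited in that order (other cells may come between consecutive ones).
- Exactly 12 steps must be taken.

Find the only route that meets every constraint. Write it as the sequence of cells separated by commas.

The waypoints must appear in the order 6, 7, 3, with no cell reused.
Route from 11: 2× up (reaching 1), right to 2, down to 7, right to 8, up to 3, 2× right (reaching 5), 2× down (reaching 15), 2× left (reaching 13) — 12 moves in all.
Check: order respected (6 at step 1, 7 at step 4, 3 at step 6); 12 moves as required.

11, 6, 1, 2, 7, 8, 3, 4, 5, 10, 15, 14, 13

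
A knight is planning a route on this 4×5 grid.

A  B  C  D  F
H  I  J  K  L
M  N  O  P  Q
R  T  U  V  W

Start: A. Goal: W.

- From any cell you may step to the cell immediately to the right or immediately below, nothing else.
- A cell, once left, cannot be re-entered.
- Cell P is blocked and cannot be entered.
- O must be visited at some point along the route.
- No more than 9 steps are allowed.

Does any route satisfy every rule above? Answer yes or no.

One route that works: A → H → M → N → O → U → V → W.

yes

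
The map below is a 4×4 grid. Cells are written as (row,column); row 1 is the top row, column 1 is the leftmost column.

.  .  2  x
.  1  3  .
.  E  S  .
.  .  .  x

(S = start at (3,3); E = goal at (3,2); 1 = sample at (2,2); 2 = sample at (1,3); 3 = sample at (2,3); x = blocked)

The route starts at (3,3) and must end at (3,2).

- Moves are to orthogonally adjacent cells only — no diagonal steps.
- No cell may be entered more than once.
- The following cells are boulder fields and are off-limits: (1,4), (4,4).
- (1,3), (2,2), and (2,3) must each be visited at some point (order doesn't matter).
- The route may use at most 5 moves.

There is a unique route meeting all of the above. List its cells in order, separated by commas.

The 5-move cap with required stops at (1,3), (2,2), (2,3) leaves no slack for detours.
Route from (3,3): up 2 to (1,3), left 1 to (1,2), down 2 to (3,2) — 5 moves in all.
Check: all required cells visited; 5 ≤ 5 moves.

(3,3), (2,3), (1,3), (1,2), (2,2), (3,2)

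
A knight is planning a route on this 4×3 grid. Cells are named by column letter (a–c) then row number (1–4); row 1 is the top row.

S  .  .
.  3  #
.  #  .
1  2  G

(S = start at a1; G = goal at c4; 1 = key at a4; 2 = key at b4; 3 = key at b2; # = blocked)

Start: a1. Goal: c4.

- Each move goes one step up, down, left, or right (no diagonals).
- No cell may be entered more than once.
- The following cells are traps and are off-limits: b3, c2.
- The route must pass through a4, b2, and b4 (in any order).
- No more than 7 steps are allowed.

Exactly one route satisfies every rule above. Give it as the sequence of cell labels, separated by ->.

Any route must reach a4, b2, and b4 and still end at c4 within 7 moves, so the order of the required stops is forced.
Route from a1: right to b1, down to b2, left to a2, 2× down (reaching a4), 2× right (reaching c4) — 7 moves in all.
Check: all required cells visited; 7 ≤ 7 moves.

a1 -> b1 -> b2 -> a2 -> a3 -> a4 -> b4 -> c4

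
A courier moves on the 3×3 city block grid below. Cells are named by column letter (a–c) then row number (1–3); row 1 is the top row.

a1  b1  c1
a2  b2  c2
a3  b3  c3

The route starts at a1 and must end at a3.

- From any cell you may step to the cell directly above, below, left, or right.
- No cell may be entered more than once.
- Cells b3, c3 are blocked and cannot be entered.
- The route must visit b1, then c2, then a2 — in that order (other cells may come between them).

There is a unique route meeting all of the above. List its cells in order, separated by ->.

The waypoints must appear in the order b1, c2, a2, with no cell reused.
Route from a1: 2× right (reaching c1), down to c2, 2× left (reaching a2), down to a3 — 6 moves in all.
Check: order respected (b1 at step 1, c2 at step 3, a2 at step 5).

a1 -> b1 -> c1 -> c2 -> b2 -> a2 -> a3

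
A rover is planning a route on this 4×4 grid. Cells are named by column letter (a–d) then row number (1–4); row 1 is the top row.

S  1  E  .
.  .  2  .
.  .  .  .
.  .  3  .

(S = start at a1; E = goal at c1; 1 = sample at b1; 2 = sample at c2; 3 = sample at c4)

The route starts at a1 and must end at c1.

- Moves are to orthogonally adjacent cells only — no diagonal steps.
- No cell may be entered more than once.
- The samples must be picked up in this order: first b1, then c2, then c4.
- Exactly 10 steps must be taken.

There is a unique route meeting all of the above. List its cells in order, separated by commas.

The waypoints must appear in the order b1, c2, c4, with no cell reused.
Route from a1: right 1 to b1, down 1 to b2, right 1 to c2, down 2 to c4, right 1 to d4, up 3 to d1, left 1 to c1 — 10 moves in all.
Check: order respected (1 at step 1, 2 at step 3, 3 at step 5); 10 moves as required.

a1, b1, b2, c2, c3, c4, d4, d3, d2, d1, c1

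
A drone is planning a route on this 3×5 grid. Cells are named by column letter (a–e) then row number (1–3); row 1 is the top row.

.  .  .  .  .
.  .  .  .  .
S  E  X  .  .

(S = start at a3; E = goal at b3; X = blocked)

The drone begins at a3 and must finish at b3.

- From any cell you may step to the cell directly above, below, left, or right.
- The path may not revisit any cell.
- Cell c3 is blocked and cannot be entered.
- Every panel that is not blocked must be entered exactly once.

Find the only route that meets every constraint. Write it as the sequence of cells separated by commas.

a3, a2, a1, b1, c1, d1, e1, e2, e3, d3, d2, c2, b2, b3

Need to visit all 14 open cells exactly once, starting at a3 and ending at b3.
Cell a1 has only two open neighbours (a2 and b1), so the path must pass straight through it: one of those is the cell it's entered from and the other is where it exits.
Route from a3: 2× up (reaching a1), 4× right (reaching e1), 2× down (reaching e3), left to d3, up to d2, 2× left (reaching b2), down to b3 — 13 moves in all.
Check: all 14 open cells covered.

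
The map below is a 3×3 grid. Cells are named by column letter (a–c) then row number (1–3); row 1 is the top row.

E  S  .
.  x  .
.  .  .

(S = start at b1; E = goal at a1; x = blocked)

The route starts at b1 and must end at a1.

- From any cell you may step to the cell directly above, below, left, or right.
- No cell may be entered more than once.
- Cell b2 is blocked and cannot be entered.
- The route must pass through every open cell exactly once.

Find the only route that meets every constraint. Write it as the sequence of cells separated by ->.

b1 -> c1 -> c2 -> c3 -> b3 -> a3 -> a2 -> a1

Need to visit all 8 open cells exactly once, starting at b1 and ending at a1.
Cell a3 has only two open neighbours (a2 and b3), so the path must pass straight through it: one of those is the cell it's entered from and the other is where it exits.
Route from b1: right to c1, 2× down (reaching c3), 2× left (reaching a3), 2× up (reaching a1) — 7 moves in all.
Check: all 8 open cells covered.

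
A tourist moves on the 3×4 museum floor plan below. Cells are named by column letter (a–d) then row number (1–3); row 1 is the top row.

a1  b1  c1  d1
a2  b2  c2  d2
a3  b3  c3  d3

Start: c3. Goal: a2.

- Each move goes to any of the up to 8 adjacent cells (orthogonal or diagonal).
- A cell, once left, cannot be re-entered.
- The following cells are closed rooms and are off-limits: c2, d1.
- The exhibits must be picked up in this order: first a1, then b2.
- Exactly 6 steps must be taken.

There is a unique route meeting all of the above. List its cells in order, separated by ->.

c3 -> d2 -> c1 -> b1 -> a1 -> b2 -> a2

The waypoints must appear in the order a1, b2, with no cell reused.
Route from c3: up-right 1 to d2, up-left 1 to c1, left 2 to a1, down-right 1 to b2, left 1 to a2 — 6 moves in all.
Check: order respected (a1 at step 4, b2 at step 5); 6 moves as required.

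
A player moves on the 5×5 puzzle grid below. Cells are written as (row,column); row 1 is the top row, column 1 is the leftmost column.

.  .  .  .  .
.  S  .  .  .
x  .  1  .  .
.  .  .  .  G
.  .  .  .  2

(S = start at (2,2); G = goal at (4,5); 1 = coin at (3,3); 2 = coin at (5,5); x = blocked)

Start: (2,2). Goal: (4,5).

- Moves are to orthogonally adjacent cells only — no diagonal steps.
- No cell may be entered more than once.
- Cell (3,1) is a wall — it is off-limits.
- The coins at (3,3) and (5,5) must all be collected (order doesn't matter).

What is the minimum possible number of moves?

Any route passes through (3,3) and (5,5) in some order between (2,2) and (4,5). Summing Manhattan distances along each leg and taking the cheapest ordering ((2,2) → (3,3) → (5,5) → (4,5)) gives a lower bound of 2 + 4 + 1 = 7 moves.
A route of 7 moves achieves this: (2,2) → (3,2) → (3,3) → (4,3) → (5,3) → (5,4) → (5,5) → (4,5).
Since 7 matches the lower bound, it is optimal.

7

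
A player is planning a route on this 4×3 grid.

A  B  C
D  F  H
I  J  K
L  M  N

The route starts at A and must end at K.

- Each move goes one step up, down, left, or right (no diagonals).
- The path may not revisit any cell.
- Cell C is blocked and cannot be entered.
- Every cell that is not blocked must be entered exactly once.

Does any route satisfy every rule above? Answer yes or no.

no

Colour the cells like a checkerboard: each orthogonal step flips colour, so a Hamiltonian route alternates colours. Here there are 5 cells of one colour and 6 of the other, with start on the same colour as the goal — the counts and endpoints can't be arranged into an alternating sequence of length 11, so no Hamiltonian route exists.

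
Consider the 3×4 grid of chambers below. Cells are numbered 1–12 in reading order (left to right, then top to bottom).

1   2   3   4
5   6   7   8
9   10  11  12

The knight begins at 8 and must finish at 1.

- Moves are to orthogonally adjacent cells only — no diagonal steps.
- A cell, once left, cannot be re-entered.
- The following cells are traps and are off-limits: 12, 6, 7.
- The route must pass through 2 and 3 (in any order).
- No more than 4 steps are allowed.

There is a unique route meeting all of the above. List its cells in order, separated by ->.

8 -> 4 -> 3 -> 2 -> 1

The 4-move cap with required stops at 2, 3 leaves no slack for detours.
Route from 8: up to 4, 3× left (reaching 1) — 4 moves in all.
Check: all required cells visited; 4 ≤ 4 moves.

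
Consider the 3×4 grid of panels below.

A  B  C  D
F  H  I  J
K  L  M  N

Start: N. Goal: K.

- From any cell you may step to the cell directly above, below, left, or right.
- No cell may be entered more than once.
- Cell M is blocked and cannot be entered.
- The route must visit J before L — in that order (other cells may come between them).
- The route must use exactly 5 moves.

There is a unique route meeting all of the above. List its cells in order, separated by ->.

The waypoints must appear in the order J, L, with no cell reused.
Route from N: up to J, 2× left (reaching H), down to L, left to K — 5 moves in all.
Check: order respected (J at step 1, L at step 4); 5 moves as required.

N -> J -> I -> H -> L -> K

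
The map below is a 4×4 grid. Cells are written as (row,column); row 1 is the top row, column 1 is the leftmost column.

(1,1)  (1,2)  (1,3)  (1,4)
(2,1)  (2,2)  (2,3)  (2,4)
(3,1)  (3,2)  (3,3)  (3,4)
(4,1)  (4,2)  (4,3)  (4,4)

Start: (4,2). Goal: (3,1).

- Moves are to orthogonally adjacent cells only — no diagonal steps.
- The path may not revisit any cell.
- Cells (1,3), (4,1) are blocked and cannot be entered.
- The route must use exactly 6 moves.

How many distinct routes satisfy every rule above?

6

Need simple routes of exactly 6 moves from (4,2) to (3,1) (Manhattan distance 2, so 2 moves are spent on a detour and 2 undoing it).
Enumerating: (4,2) (3,2) (2,2) (1,2) (1,1) (2,1) (3,1) | (4,2) (3,2) (3,3) (2,3) (2,2) (2,1) (3,1) | (4,2) (4,3) (3,3) (2,3) (2,2) (3,2) (3,1) | (4,2) (4,3) (3,3) (2,3) (2,2) (2,1) (3,1) | (4,2) (4,3) (3,3) (3,2) (2,2) (2,1) (3,1) | (4,2) (4,3) (4,4) (3,4) (3,3) (3,2) (3,1).
That gives 6 routes.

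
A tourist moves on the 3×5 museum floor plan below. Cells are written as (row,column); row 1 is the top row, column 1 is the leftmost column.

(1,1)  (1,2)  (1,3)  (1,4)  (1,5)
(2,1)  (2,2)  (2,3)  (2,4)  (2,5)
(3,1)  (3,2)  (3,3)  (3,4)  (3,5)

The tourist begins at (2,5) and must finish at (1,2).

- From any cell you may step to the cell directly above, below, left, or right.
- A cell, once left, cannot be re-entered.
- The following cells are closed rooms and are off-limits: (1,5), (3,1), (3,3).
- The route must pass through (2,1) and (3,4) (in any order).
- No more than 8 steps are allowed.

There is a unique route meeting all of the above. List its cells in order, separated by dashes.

Any route must reach (2,1) and (3,4) and still end at (1,2) within 8 moves, so the order of the required stops is forced.
Route from (2,5): down to (3,5), left to (3,4), up to (2,4), 3× left (reaching (2,1)), up to (1,1), right to (1,2) — 8 moves in all.
Check: all required cells visited; 8 ≤ 8 moves.

(2,5) - (3,5) - (3,4) - (2,4) - (2,3) - (2,2) - (2,1) - (1,1) - (1,2)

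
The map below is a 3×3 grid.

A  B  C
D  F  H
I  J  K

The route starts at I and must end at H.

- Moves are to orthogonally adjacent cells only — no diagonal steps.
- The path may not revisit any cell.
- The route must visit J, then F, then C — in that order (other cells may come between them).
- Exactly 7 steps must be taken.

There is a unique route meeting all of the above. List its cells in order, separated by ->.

I -> J -> F -> D -> A -> B -> C -> H

The waypoints must appear in the order J, F, C, with no cell reused.
Route from I: right to J, up to F, left to D, up to A, 2× right (reaching C), down to H — 7 moves in all.
Check: order respected (J at step 1, F at step 2, C at step 6); 7 moves as required.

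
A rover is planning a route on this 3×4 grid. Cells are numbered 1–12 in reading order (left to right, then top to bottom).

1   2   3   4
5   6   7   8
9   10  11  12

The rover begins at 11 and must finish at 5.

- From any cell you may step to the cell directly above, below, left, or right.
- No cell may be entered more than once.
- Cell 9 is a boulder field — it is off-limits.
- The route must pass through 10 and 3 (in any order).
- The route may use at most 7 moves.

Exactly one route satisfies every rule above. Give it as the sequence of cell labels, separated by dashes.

The budget equals the shortest possible length, so every move has to be on a shortest route through the required cells.
Route from 11: left to 10, up to 6, right to 7, up to 3, 2× left (reaching 1), down to 5 — 7 moves in all.
Check: all required cells visited; 7 ≤ 7 moves.

11 - 10 - 6 - 7 - 3 - 2 - 1 - 5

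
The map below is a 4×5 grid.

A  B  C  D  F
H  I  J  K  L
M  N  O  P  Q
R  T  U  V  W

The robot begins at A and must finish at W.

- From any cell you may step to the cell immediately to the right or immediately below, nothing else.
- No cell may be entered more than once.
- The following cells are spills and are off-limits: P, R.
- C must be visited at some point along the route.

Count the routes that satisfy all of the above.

A right/down-only route from A to W makes exactly 3 down-moves and 4 right-moves in some order.
With no other constraints that would be C(7,3) = 35 routes.
Split at C and multiply the segment counts (each segment already excludes blocked cells): A→C: 1; C→W: 4; product = 4.
That gives 4 routes.

4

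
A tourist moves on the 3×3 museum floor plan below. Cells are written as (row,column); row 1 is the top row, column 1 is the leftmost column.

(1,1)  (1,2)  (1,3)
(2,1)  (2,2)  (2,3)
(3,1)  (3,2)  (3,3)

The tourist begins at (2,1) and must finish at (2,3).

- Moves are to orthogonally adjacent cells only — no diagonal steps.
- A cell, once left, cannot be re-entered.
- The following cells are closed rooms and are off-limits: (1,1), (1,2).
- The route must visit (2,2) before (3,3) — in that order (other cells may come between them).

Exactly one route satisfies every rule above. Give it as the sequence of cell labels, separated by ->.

(2,1) -> (2,2) -> (3,2) -> (3,3) -> (2,3)

The waypoints must appear in the order (2,2), (3,3), with no cell reused.
Route from (2,1): right to (2,2), down to (3,2), right to (3,3), up to (2,3) — 4 moves in all.
Check: order respected ((2,2) at step 1, (3,3) at step 3).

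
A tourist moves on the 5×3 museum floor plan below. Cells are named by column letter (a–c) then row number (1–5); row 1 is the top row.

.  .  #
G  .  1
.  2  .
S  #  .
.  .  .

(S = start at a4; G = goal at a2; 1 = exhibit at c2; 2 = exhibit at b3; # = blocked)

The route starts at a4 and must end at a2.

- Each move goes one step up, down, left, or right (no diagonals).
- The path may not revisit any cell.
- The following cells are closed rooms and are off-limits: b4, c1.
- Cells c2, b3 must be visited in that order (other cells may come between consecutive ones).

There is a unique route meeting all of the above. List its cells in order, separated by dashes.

a4 - a5 - b5 - c5 - c4 - c3 - c2 - b2 - b3 - a3 - a2

The waypoints must appear in the order c2, b3, with no cell reused.
Route from a4: down to a5, 2× right (reaching c5), 3× up (reaching c2), left to b2, down to b3, left to a3, up to a2 — 10 moves in all.
Check: order respected (1 at step 6, 2 at step 8).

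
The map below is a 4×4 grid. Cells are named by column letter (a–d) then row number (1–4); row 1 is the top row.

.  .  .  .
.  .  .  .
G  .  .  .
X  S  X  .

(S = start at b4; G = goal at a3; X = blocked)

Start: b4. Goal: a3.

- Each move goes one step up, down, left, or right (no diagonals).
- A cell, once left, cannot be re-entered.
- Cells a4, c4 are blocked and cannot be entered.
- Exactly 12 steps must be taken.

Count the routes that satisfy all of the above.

Need simple routes of exactly 12 moves from b4 to a3 (Manhattan distance 2, so 5 moves are spent on a detour and 5 undoing it).
Enumerating: b4 b3 b2 c2 c3 d3 d2 d1 c1 b1 a1 a2 a3 | b4 b3 c3 d3 d2 d1 c1 c2 b2 b1 a1 a2 a3.
That gives 2 routes.

2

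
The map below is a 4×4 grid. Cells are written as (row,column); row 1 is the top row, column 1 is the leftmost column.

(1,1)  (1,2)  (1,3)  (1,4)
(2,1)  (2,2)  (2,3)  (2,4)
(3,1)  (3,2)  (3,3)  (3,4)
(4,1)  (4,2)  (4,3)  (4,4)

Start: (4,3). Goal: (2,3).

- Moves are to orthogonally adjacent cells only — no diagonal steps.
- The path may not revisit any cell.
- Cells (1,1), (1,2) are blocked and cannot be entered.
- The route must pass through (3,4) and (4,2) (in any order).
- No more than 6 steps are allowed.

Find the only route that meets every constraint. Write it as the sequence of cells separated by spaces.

The 6-move cap with required stops at (3,4), (4,2) leaves no slack for detours.
Route from (4,3): left 1 to (4,2), up 1 to (3,2), right 2 to (3,4), up 1 to (2,4), left 1 to (2,3) — 6 moves in all.
Check: all required cells visited; 6 ≤ 6 moves.

(4,3) (4,2) (3,2) (3,3) (3,4) (2,4) (2,3)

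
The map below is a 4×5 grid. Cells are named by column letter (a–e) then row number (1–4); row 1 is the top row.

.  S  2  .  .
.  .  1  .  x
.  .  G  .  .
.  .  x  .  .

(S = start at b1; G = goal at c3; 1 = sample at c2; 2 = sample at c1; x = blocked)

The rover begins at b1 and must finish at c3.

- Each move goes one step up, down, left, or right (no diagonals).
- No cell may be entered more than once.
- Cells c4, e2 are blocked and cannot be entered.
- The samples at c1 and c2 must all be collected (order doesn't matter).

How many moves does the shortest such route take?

Any route passes through c1 and c2 in some order between b1 and c3. Summing Manhattan distances along each leg and taking the cheapest ordering (b1 → c1 → c2 → c3) gives a lower bound of 1 + 1 + 1 = 3 moves.
A route of 3 moves achieves this: b1 → c1 → c2 → c3.
Since 3 matches the lower bound, it is optimal.

3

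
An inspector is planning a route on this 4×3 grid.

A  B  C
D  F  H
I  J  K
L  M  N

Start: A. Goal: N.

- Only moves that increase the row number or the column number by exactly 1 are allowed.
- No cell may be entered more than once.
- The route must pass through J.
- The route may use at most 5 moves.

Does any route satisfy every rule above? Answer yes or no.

yes

One route that works: A → D → I → J → M → N.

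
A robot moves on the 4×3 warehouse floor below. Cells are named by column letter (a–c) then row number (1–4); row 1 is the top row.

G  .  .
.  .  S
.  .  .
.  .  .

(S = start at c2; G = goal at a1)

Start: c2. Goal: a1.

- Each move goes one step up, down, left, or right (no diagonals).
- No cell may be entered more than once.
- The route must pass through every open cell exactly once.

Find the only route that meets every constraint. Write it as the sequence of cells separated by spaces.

Need to visit all 12 open cells exactly once, starting at c2 and ending at a1.
Cell c1 has only two open neighbours (c2 and b1), so the path must pass straight through it: one of those is the cell it's entered from and the other is where it exits.
Route from c2: up to c1, left to b1, 2× down (reaching b3), right to c3, down to c4, 2× left (reaching a4), 3× up (reaching a1) — 11 moves in all.
Check: all 12 open cells covered.

c2 c1 b1 b2 b3 c3 c4 b4 a4 a3 a2 a1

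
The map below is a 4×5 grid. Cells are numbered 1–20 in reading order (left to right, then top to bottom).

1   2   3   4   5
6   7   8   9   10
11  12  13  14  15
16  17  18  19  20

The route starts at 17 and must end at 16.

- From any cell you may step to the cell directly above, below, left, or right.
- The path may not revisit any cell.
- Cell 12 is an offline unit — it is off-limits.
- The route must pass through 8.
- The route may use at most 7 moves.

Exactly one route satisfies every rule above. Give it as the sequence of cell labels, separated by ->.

17 -> 18 -> 13 -> 8 -> 7 -> 6 -> 11 -> 16

Any route must reach 8 and still end at 16 within 7 moves, so the order of the required stops is forced.
Route from 17: right to 18, 2× up (reaching 8), 2× left (reaching 6), 2× down (reaching 16) — 7 moves in all.
Check: all required cells visited; 7 ≤ 7 moves.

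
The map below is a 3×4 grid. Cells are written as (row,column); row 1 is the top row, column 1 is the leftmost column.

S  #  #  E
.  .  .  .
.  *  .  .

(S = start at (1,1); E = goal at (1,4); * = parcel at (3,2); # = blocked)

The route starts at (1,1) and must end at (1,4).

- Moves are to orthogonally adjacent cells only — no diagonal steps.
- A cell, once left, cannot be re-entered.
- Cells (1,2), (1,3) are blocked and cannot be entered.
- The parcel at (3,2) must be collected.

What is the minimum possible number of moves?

7

Any route passes through (3,2) somewhere between (1,1) and (1,4). Summing Manhattan distances along the two legs ((1,1) → (3,2) → (1,4)) gives a lower bound of 3 + 4 = 7 moves.
A route of 7 moves achieves this: (1,1) → (2,1) → (3,1) → (3,2) → (2,2) → (2,3) → (2,4) → (1,4).
Since 7 matches the lower bound, it is optimal.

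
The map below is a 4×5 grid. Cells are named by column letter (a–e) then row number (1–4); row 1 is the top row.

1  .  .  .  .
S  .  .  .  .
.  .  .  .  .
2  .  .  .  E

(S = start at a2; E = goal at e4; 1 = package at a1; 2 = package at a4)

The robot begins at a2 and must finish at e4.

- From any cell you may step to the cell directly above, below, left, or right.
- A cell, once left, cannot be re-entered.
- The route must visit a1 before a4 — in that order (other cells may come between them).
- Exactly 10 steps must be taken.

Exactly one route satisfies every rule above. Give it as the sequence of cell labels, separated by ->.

a2 -> a1 -> b1 -> b2 -> b3 -> a3 -> a4 -> b4 -> c4 -> d4 -> e4

The waypoints must appear in the order a1, a4, with no cell reused.
Route from a2: up to a1, right to b1, 2× down (reaching b3), left to a3, down to a4, 4× right (reaching e4) — 10 moves in all.
Check: order respected (1 at step 1, 2 at step 6); 10 moves as required.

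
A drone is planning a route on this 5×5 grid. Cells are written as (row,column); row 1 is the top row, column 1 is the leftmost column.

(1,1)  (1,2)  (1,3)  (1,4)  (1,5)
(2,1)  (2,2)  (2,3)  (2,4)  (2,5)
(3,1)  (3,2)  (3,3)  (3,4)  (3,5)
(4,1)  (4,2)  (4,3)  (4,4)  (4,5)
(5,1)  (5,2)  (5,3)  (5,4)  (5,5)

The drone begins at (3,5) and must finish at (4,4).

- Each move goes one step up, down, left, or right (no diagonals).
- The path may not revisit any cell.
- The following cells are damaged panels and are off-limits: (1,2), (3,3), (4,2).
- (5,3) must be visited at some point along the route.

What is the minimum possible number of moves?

6

Any route passes through (5,3) somewhere between (3,5) and (4,4). Summing Manhattan distances along the two legs ((3,5) → (5,3) → (4,4)) gives a lower bound of 4 + 2 = 6 moves.
A route of 6 moves achieves this: (3,5) → (4,5) → (5,5) → (5,4) → (5,3) → (4,3) → (4,4).
Since 6 matches the lower bound, it is optimal.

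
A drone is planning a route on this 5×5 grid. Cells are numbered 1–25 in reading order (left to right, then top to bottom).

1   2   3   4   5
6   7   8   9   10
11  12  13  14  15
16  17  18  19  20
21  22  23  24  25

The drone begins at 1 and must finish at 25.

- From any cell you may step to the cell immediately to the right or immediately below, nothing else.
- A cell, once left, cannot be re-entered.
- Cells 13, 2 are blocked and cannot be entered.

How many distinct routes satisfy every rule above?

A right/down-only route from 1 to 25 makes exactly 4 down-moves and 4 right-moves in some order.
With no other constraints that would be C(8,4) = 70 routes.
Subtract routes through each blocked cell (inclusion–exclusion for overlaps): − through 2: 35 − through 13: 36 + through 2&13: 18 → 17.
That gives 17 routes.

17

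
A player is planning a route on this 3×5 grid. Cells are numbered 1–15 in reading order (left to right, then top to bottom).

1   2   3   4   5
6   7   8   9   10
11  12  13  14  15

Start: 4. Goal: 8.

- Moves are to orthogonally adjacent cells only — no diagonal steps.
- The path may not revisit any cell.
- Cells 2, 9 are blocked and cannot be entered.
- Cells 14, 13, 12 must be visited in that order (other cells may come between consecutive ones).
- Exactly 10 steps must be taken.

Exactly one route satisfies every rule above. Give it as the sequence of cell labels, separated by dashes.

4 - 5 - 10 - 15 - 14 - 13 - 12 - 11 - 6 - 7 - 8

The waypoints must appear in the order 14, 13, 12, with no cell reused.
Route from 4: right to 5, 2× down (reaching 15), 4× left (reaching 11), up to 6, 2× right (reaching 8) — 10 moves in all.
Check: order respected (14 at step 4, 13 at step 5, 12 at step 6); 10 moves as required.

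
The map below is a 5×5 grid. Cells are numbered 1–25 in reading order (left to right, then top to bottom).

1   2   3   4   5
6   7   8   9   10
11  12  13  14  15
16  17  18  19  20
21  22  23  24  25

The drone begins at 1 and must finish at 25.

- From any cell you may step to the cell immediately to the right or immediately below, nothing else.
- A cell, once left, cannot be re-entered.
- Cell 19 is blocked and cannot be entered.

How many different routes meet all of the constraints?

30

A right/down-only route from 1 to 25 makes exactly 4 down-moves and 4 right-moves in some order.
With no other constraints that would be C(8,4) = 70 routes.
Subtract routes through each blocked cell (inclusion–exclusion for overlaps): − through 19: 40 → 30.
That gives 30 routes.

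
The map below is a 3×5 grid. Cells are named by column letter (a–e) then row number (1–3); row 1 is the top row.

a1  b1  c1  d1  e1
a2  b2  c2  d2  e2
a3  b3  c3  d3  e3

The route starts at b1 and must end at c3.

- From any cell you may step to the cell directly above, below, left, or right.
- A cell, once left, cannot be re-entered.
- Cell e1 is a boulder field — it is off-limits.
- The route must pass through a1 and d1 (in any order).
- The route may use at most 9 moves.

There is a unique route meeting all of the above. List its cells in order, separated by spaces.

The budget equals the shortest possible length, so every move has to be on a shortest route through the required cells.
Route from b1: left 1 to a1, down 1 to a2, right 2 to c2, up 1 to c1, right 1 to d1, down 2 to d3, left 1 to c3 — 9 moves in all.
Check: all required cells visited; 9 ≤ 9 moves.

b1 a1 a2 b2 c2 c1 d1 d2 d3 c3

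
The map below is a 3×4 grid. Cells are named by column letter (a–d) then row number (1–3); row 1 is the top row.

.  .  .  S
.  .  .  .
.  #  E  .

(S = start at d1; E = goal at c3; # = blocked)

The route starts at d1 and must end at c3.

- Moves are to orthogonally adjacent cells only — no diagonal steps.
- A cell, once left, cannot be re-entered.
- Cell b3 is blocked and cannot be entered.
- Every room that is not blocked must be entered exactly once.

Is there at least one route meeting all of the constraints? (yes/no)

Cell a3 has only one open neighbour but is neither the start nor the goal, so a Hamiltonian route would have to both enter and leave it through the same neighbour — impossible without revisiting.

no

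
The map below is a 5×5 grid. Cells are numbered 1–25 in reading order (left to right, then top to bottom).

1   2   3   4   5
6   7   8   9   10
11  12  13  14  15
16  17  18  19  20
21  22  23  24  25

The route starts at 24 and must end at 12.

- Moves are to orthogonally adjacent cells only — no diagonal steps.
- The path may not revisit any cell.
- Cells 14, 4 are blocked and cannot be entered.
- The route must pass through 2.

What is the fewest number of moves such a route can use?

Any route passes through 2 somewhere between 24 and 12. Summing Manhattan distances along the two legs (24 → 2 → 12) gives a lower bound of 6 + 2 = 8 moves.
A route of 8 moves achieves this: 24 → 19 → 18 → 13 → 8 → 3 → 2 → 7 → 12.
Since 8 matches the lower bound, it is optimal.

8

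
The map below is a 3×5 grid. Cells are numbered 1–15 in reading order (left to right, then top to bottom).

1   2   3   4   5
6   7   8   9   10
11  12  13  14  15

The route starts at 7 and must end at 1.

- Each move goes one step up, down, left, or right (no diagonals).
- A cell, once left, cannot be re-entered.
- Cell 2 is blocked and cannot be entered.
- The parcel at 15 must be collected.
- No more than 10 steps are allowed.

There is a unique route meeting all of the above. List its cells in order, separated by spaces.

7 8 9 10 15 14 13 12 11 6 1

Any route must reach 15 and still end at 1 within 10 moves, so the order of the required stops is forced.
Route from 7: right 3 to 10, down 1 to 15, left 4 to 11, up 2 to 1 — 10 moves in all.
Check: all required cells visited; 10 ≤ 10 moves.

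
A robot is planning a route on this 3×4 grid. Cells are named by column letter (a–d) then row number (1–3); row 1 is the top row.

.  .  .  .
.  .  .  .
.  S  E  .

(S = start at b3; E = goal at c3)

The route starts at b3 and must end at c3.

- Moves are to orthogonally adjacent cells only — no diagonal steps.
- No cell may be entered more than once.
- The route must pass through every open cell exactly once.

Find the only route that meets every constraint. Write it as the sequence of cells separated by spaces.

b3 a3 a2 a1 b1 b2 c2 c1 d1 d2 d3 c3

Need to visit all 12 open cells exactly once, starting at b3 and ending at c3.
Route from b3: left 1 to a3, up 2 to a1, right 1 to b1, down 1 to b2, right 1 to c2, up 1 to c1, right 1 to d1, down 2 to d3, left 1 to c3 — 11 moves in all.
Check: all 12 open cells covered.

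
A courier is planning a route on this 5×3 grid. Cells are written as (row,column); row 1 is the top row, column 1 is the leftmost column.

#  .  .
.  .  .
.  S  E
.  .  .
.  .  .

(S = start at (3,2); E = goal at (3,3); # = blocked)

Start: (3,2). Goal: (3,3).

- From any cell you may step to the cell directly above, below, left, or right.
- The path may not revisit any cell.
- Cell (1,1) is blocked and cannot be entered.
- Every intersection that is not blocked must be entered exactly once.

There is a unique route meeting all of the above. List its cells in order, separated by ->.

Need to visit all 14 open cells exactly once, starting at (3,2) and ending at (3,3).
Cell (5,1) has only two open neighbours ((4,1) and (5,2)), so the path must pass straight through it: one of those is the cell it's entered from and the other is where it exits.
Route from (3,2): down to (4,2), right to (4,3), down to (5,3), 2× left (reaching (5,1)), 3× up (reaching (2,1)), right to (2,2), up to (1,2), right to (1,3), 2× down (reaching (3,3)) — 13 moves in all.
Check: all 14 open cells covered.

(3,2) -> (4,2) -> (4,3) -> (5,3) -> (5,2) -> (5,1) -> (4,1) -> (3,1) -> (2,1) -> (2,2) -> (1,2) -> (1,3) -> (2,3) -> (3,3)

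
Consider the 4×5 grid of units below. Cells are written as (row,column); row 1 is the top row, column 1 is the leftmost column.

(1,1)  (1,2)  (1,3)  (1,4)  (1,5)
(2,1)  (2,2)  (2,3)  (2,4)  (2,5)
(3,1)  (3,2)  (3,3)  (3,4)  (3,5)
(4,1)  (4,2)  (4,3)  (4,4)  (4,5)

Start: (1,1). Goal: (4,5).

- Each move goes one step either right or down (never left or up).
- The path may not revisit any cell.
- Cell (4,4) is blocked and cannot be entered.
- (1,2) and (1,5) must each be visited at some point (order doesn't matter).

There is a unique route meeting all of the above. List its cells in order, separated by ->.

(1,1) -> (1,2) -> (1,3) -> (1,4) -> (1,5) -> (2,5) -> (3,5) -> (4,5)

Moves only go right or down, so the column and row indices never decrease.
Route from (1,1): 4× right (reaching (1,5)), 3× down (reaching (4,5)) — 7 moves in all.
Check: all required cells visited.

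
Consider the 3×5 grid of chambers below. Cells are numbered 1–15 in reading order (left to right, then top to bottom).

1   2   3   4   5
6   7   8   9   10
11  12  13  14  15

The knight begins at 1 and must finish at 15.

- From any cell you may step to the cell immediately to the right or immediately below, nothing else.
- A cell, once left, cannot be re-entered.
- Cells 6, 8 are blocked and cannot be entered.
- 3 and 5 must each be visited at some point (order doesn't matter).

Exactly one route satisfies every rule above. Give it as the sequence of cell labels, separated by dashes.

1 - 2 - 3 - 4 - 5 - 10 - 15

Moves only go right or down, so the column and row indices never decrease.
Route from 1: right 4 to 5, down 2 to 15 — 6 moves in all.
Check: all required cells visited.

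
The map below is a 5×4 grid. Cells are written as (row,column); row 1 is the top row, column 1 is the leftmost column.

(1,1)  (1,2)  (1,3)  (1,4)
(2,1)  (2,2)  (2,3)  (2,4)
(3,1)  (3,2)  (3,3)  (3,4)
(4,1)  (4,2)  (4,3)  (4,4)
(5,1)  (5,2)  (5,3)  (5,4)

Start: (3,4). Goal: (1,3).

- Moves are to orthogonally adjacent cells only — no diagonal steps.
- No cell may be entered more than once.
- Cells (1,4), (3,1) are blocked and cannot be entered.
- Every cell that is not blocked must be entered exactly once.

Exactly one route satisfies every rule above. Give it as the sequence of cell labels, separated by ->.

Need to visit all 18 open cells exactly once, starting at (3,4) and ending at (1,3).
Cell (4,1) has only two open neighbours ((5,1) and (4,2)), so the path must pass straight through it: one of those is the cell it's entered from and the other is where it exits.
Route from (3,4): up to (2,4), left to (2,3), 2× down (reaching (4,3)), right to (4,4), down to (5,4), 3× left (reaching (5,1)), up to (4,1), right to (4,2), 2× up (reaching (2,2)), left to (2,1), up to (1,1), 2× right (reaching (1,3)) — 17 moves in all.
Check: all 18 open cells covered.

(3,4) -> (2,4) -> (2,3) -> (3,3) -> (4,3) -> (4,4) -> (5,4) -> (5,3) -> (5,2) -> (5,1) -> (4,1) -> (4,2) -> (3,2) -> (2,2) -> (2,1) -> (1,1) -> (1,2) -> (1,3)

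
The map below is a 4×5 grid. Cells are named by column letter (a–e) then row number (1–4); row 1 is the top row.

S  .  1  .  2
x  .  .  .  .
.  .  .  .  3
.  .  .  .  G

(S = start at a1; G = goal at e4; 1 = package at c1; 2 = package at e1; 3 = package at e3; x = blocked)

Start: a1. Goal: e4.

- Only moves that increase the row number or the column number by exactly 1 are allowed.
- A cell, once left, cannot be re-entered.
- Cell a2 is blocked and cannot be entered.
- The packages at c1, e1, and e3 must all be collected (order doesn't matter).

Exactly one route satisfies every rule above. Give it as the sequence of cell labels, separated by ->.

Moves only go right or down, so the column and row indices never decrease.
Route from a1: 4× right (reaching e1), 3× down (reaching e4) — 7 moves in all.
Check: all required cells visited.

a1 -> b1 -> c1 -> d1 -> e1 -> e2 -> e3 -> e4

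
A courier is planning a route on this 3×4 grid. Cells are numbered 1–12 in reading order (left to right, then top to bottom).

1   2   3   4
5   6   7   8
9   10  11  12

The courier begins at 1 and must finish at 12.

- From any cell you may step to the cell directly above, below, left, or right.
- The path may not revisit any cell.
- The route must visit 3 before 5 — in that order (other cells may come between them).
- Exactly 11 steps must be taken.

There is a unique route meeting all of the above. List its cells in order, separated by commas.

1, 2, 3, 4, 8, 7, 6, 5, 9, 10, 11, 12

The waypoints must appear in the order 3, 5, with no cell reused.
Route from 1: right 3 to 4, down 1 to 8, left 3 to 5, down 1 to 9, right 3 to 12 — 11 moves in all.
Check: order respected (3 at step 2, 5 at step 7); 11 moves as required.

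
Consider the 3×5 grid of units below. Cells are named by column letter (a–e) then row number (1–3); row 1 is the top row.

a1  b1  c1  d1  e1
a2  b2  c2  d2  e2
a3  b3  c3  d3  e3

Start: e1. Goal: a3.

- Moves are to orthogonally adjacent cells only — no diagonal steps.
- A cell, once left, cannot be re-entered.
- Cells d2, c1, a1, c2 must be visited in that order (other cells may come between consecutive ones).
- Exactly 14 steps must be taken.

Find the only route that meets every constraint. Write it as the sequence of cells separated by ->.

e1 -> e2 -> e3 -> d3 -> d2 -> d1 -> c1 -> b1 -> a1 -> a2 -> b2 -> c2 -> c3 -> b3 -> a3

The waypoints must appear in the order d2, c1, a1, c2, with no cell reused.
Route from e1: down 2 to e3, left 1 to d3, up 2 to d1, left 3 to a1, down 1 to a2, right 2 to c2, down 1 to c3, left 2 to a3 — 14 moves in all.
Check: order respected (d2 at step 4, c1 at step 6, a1 at step 8, c2 at step 11); 14 moves as required.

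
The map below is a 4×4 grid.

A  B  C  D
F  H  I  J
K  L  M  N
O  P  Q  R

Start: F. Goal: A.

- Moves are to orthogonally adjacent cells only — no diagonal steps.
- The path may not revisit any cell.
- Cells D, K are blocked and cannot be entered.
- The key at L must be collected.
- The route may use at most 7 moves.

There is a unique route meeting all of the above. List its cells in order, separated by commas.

Any route must reach L and still end at A within 7 moves, so the order of the required stops is forced.
Route from F: right 1 to H, down 1 to L, right 1 to M, up 2 to C, left 2 to A — 7 moves in all.
Check: all required cells visited; 7 ≤ 7 moves.

F, H, L, M, I, C, B, A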